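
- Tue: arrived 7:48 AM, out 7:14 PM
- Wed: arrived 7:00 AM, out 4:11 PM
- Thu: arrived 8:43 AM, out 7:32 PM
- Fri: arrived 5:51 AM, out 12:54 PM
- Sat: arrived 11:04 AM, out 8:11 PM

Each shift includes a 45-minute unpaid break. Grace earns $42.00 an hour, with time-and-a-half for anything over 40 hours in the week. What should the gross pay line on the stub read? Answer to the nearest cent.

Tue: 7:48 AM–7:14 PM = 11 h 26 min; less 45 min break → 10 h 41 min
Wed: 7:00 AM–4:11 PM = 9 h 11 min; less 45 min break → 8 h 26 min
Thu: 8:43 AM–7:32 PM = 10 h 49 min; less 45 min break → 10 h 4 min
Fri: 5:51 AM–12:54 PM = 7 h 3 min; less 45 min break → 6 h 18 min
Sat: 11:04 AM–8:11 PM = 9 h 7 min; less 45 min break → 8 h 22 min
Total worked: 43 h 51 min = 2631 min.
Regular 40 h 0 min = 2400 min at $42.00/h; overtime 3 h 51 min = 231 min at $63.00/h.
Pay = (2400 × $42.00 + 231 × $63.00) ÷ 60 = $1922.55.

$1922.55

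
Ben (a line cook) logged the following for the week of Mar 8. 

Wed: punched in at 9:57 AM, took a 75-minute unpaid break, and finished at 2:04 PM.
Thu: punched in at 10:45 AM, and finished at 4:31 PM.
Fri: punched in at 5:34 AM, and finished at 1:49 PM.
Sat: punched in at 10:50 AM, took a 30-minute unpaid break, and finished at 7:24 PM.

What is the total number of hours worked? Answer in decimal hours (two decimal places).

Wed: 9:57 AM–2:04 PM = 4 h 7 min; less 75 min break → 2 h 52 min
Thu: 10:45 AM–4:31 PM = 5 h 46 min
Fri: 5:34 AM–1:49 PM = 8 h 15 min
Sat: 10:50 AM–7:24 PM = 8 h 34 min; less 30 min break → 8 h 4 min
Total: 2 h 52 min + 5 h 46 min + 8 h 15 min + 8 h 4 min = 24 h 57 min.

24.95 hours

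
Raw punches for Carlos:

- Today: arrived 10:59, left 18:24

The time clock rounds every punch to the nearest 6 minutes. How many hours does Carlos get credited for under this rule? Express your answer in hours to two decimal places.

Today: in 10:59→11:00, out 18:24→18:24; 7 h 24 min

7.40 hours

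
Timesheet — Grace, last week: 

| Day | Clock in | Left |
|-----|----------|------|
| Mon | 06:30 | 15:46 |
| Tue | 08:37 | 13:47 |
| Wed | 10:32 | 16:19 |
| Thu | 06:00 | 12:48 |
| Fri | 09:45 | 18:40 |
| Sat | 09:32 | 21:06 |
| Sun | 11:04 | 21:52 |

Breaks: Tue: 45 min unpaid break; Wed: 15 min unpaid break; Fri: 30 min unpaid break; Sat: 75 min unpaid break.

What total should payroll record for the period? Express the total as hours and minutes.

55 h 33 min

Mon: 06:30–15:46 = 9 h 16 min
Tue: 08:37–13:47 = 5 h 10 min; less 45 min break → 4 h 25 min
Wed: 10:32–16:19 = 5 h 47 min; less 15 min break → 5 h 32 min
Thu: 06:00–12:48 = 6 h 48 min
Fri: 09:45–18:40 = 8 h 55 min; less 30 min break → 8 h 25 min
Sat: 09:32–21:06 = 11 h 34 min; less 75 min break → 10 h 19 min
Sun: 11:04–21:52 = 10 h 48 min
Total: 9 h 16 min + 4 h 25 min + 5 h 32 min + 6 h 48 min + 8 h 25 min + 10 h 19 min + 10 h 48 min = 55 h 33 min.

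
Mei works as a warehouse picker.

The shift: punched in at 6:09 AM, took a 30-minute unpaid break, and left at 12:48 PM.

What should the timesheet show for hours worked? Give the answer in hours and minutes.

The shift: 6:09 AM–12:48 PM = 6 h 39 min; less 30 min break → 6 h 9 min

6 h 9 min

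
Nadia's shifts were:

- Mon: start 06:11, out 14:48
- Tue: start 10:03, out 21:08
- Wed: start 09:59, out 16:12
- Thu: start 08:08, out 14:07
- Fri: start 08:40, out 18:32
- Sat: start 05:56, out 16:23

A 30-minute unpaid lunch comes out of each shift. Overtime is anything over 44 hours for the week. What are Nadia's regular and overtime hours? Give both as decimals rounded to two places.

Mon: 06:11–14:48 = 8 h 37 min; less 30 min break → 8 h 7 min
Tue: 10:03–21:08 = 11 h 5 min; less 30 min break → 10 h 35 min
Wed: 09:59–16:12 = 6 h 13 min; less 30 min break → 5 h 43 min
Thu: 08:08–14:07 = 5 h 59 min; less 30 min break → 5 h 29 min
Fri: 08:40–18:32 = 9 h 52 min; less 30 min break → 9 h 22 min
Sat: 05:56–16:23 = 10 h 27 min; less 30 min break → 9 h 57 min
Total worked: 49 h 13 min = 49.22 h.
Threshold 44 h → overtime 5 h 13 min, regular 44 h 0 min.

Regular 44.00 hours, overtime 5.22 hours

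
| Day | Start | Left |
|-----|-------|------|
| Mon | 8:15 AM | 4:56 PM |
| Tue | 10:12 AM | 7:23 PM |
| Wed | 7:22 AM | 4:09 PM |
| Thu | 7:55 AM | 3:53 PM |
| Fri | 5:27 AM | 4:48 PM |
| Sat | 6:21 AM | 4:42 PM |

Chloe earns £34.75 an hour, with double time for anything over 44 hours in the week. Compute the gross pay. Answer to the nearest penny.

Mon: 8:15 AM–4:56 PM = 8 h 41 min
Tue: 10:12 AM–7:23 PM = 9 h 11 min
Wed: 7:22 AM–4:09 PM = 8 h 47 min
Thu: 7:55 AM–3:53 PM = 7 h 58 min
Fri: 5:27 AM–4:48 PM = 11 h 21 min
Sat: 6:21 AM–4:42 PM = 10 h 21 min
Total worked: 56 h 19 min = 3379 min.
Regular 44 h 0 min = 2640 min at £34.75/h; overtime 12 h 19 min = 739 min at £69.50/h.
Pay = (2640 × £34.75 + 739 × £69.50) ÷ 60 = £2385.01.

£2385.01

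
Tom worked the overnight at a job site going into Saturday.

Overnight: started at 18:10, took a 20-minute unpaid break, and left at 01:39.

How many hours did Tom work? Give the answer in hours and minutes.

Overnight: 18:10 → midnight = 5 h 50 min; midnight → 01:39 = 1 h 39 min; span 7 h 29 min; less 20 min break → 7 h 9 min

7 h 9 min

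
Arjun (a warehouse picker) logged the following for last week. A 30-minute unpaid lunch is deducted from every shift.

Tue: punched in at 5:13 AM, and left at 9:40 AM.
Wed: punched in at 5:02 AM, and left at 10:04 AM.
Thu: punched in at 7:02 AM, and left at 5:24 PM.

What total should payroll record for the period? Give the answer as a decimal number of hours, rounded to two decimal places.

Tue: 5:13 AM–9:40 AM = 4 h 27 min; less 30 min break → 3 h 57 min
Wed: 5:02 AM–10:04 AM = 5 h 2 min; less 30 min break → 4 h 32 min
Thu: 7:02 AM–5:24 PM = 10 h 22 min; less 30 min break → 9 h 52 min
Total: 3 h 57 min + 4 h 32 min + 9 h 52 min = 18 h 21 min.

18.35 hours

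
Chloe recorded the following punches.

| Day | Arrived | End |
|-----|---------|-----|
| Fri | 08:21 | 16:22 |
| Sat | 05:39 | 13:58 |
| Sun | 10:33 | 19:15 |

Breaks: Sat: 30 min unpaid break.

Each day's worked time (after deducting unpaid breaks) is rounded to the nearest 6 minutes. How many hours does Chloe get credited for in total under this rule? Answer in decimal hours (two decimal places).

Fri: 08:21–16:22 = 8 h 1 min → rounds to 8 h 0 min
Sat: 05:39–13:58 = 8 h 19 min − 30 min = 7 h 49 min → rounds to 7 h 48 min
Sun: 10:33–19:15 = 8 h 42 min → rounds to 8 h 42 min
Total credited: 24 h 30 min.

24.50 hours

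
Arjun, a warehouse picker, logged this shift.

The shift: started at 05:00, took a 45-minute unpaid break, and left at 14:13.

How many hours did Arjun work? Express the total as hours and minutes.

8 h 28 min

The shift: 05:00–14:13 = 9 h 13 min; less 45 min break → 8 h 28 min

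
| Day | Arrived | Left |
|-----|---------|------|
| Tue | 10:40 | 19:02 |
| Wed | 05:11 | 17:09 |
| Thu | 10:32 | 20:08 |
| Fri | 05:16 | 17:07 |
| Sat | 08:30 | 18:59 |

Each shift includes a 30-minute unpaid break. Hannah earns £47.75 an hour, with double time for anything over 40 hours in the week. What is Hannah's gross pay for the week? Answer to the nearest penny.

Tue: 10:40–19:02 = 8 h 22 min; less 30 min break → 7 h 52 min
Wed: 05:11–17:09 = 11 h 58 min; less 30 min break → 11 h 28 min
Thu: 10:32–20:08 = 9 h 36 min; less 30 min break → 9 h 6 min
Fri: 05:16–17:07 = 11 h 51 min; less 30 min break → 11 h 21 min
Sat: 08:30–18:59 = 10 h 29 min; less 30 min break → 9 h 59 min
Total worked: 49 h 46 min = 2986 min.
Regular 40 h 0 min = 2400 min at £47.75/h; overtime 9 h 46 min = 586 min at £95.50/h.
Pay = (2400 × £47.75 + 586 × £95.50) ÷ 60 = £2842.72.

£2842.72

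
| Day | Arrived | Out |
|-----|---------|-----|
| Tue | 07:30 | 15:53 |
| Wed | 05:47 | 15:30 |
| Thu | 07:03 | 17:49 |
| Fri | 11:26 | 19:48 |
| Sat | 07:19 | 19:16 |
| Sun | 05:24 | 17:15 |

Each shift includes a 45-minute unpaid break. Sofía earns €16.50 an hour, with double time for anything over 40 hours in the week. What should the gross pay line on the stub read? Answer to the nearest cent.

€1205.60

Tue: 07:30–15:53 = 8 h 23 min; less 45 min break → 7 h 38 min
Wed: 05:47–15:30 = 9 h 43 min; less 45 min break → 8 h 58 min
Thu: 07:03–17:49 = 10 h 46 min; less 45 min break → 10 h 1 min
Fri: 11:26–19:48 = 8 h 22 min; less 45 min break → 7 h 37 min
Sat: 07:19–19:16 = 11 h 57 min; less 45 min break → 11 h 12 min
Sun: 05:24–17:15 = 11 h 51 min; less 45 min break → 11 h 6 min
Total worked: 56 h 32 min = 3392 min.
Regular 40 h 0 min = 2400 min at €16.50/h; overtime 16 h 32 min = 992 min at €33.00/h.
Pay = (2400 × €16.50 + 992 × €33.00) ÷ 60 = €1205.60.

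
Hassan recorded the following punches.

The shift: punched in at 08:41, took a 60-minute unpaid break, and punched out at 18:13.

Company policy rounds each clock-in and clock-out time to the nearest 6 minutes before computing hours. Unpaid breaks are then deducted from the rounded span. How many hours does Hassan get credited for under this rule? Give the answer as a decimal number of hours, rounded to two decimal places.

The shift: in 08:41→08:42, out 18:13→18:12; 9 h 30 min − 60 min = 8 h 30 min

8.50 hours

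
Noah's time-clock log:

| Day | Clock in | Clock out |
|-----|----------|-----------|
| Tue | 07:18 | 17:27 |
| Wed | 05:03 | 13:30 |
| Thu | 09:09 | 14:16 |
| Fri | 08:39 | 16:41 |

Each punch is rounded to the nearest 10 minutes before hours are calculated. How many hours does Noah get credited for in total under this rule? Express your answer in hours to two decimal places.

31.83 hours

Tue: in 07:18→07:20, out 17:27→17:30; 10 h 10 min
Wed: in 05:03→05:00, out 13:30→13:30; 8 h 30 min
Thu: in 09:09→09:10, out 14:16→14:20; 5 h 10 min
Fri: in 08:39→08:40, out 16:41→16:40; 8 h 0 min
Total credited: 31 h 50 min.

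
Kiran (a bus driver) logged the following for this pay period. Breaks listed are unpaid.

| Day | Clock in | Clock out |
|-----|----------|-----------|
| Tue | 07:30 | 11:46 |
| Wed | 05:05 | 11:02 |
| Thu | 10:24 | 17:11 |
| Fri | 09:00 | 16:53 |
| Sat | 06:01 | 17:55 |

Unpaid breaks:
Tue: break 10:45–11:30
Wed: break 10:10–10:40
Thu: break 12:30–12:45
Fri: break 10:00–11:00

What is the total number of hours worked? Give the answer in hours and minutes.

34 h 17 min

Tue: 07:30–11:46 = 4 h 16 min; less 45 min break → 3 h 31 min
Wed: 05:05–11:02 = 5 h 57 min; less 30 min break → 5 h 27 min
Thu: 10:24–17:11 = 6 h 47 min; less 15 min break → 6 h 32 min
Fri: 09:00–16:53 = 7 h 53 min; less 60 min break → 6 h 53 min
Sat: 06:01–17:55 = 11 h 54 min
Total: 3 h 31 min + 5 h 27 min + 6 h 32 min + 6 h 53 min + 11 h 54 min = 34 h 17 min.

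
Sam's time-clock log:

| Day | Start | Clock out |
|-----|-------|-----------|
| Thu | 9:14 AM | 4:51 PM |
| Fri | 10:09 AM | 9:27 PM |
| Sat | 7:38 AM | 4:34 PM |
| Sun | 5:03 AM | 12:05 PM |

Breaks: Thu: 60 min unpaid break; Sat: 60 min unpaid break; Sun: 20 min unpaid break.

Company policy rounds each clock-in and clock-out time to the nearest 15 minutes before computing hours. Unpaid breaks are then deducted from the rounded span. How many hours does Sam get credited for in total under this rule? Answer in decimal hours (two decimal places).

Thu: in 9:14 AM→9:15 AM, out 4:51 PM→4:45 PM; 7 h 30 min − 60 min = 6 h 30 min
Fri: in 10:09 AM→10:15 AM, out 9:27 PM→9:30 PM; 11 h 15 min
Sat: in 7:38 AM→7:45 AM, out 4:34 PM→4:30 PM; 8 h 45 min − 60 min = 7 h 45 min
Sun: in 5:03 AM→5:00 AM, out 12:05 PM→12:00 PM; 7 h 0 min − 20 min = 6 h 40 min
Total credited: 32 h 10 min.

32.17 hours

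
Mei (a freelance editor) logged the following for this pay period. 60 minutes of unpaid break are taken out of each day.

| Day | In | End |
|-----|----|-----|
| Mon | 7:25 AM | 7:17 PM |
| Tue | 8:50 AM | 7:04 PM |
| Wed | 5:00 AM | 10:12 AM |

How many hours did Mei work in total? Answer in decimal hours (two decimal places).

24.30 hours

Mon: 7:25 AM–7:17 PM = 11 h 52 min; less 60 min break → 10 h 52 min
Tue: 8:50 AM–7:04 PM = 10 h 14 min; less 60 min break → 9 h 14 min
Wed: 5:00 AM–10:12 AM = 5 h 12 min; less 60 min break → 4 h 12 min
Total: 10 h 52 min + 9 h 14 min + 4 h 12 min = 24 h 18 min.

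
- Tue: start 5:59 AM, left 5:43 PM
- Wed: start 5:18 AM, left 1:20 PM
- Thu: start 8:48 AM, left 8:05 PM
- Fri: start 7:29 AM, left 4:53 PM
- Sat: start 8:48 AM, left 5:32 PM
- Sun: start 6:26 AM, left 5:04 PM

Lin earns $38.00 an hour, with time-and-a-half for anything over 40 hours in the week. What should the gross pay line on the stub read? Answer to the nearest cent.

$2649.55

Tue: 5:59 AM–5:43 PM = 11 h 44 min
Wed: 5:18 AM–1:20 PM = 8 h 2 min
Thu: 8:48 AM–8:05 PM = 11 h 17 min
Fri: 7:29 AM–4:53 PM = 9 h 24 min
Sat: 8:48 AM–5:32 PM = 8 h 44 min
Sun: 6:26 AM–5:04 PM = 10 h 38 min
Total worked: 59 h 49 min = 3589 min.
Regular 40 h 0 min = 2400 min at $38.00/h; overtime 19 h 49 min = 1189 min at $57.00/h.
Pay = (2400 × $38.00 + 1189 × $57.00) ÷ 60 = $2649.55.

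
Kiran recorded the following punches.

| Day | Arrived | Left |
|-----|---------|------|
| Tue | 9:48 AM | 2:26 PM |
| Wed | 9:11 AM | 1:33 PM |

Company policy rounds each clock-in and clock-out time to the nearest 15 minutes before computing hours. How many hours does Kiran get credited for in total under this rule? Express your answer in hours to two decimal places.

Tue: in 9:48 AM→9:45 AM, out 2:26 PM→2:30 PM; 4 h 45 min
Wed: in 9:11 AM→9:15 AM, out 1:33 PM→1:30 PM; 4 h 15 min
Total credited: 9 h 0 min.

9.00 hours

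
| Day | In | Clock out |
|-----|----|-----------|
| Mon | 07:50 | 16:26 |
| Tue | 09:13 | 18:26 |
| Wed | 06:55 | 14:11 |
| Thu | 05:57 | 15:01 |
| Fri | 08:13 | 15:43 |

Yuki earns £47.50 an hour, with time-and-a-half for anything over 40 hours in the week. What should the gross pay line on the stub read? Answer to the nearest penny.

£2017.56

Mon: 07:50–16:26 = 8 h 36 min
Tue: 09:13–18:26 = 9 h 13 min
Wed: 06:55–14:11 = 7 h 16 min
Thu: 05:57–15:01 = 9 h 4 min
Fri: 08:13–15:43 = 7 h 30 min
Total worked: 41 h 39 min = 2499 min.
Regular 40 h 0 min = 2400 min at £47.50/h; overtime 1 h 39 min = 99 min at £71.25/h.
Pay = (2400 × £47.50 + 99 × £71.25) ÷ 60 = £2017.56.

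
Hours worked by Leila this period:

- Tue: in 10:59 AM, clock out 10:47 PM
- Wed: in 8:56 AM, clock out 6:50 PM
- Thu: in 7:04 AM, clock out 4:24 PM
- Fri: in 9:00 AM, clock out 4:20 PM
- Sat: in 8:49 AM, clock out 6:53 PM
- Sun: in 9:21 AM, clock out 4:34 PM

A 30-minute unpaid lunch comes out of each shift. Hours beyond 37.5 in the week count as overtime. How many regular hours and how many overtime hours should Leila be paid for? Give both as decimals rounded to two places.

Regular 37.50 hours, overtime 15.15 hours

Tue: 10:59 AM–10:47 PM = 11 h 48 min; less 30 min break → 11 h 18 min
Wed: 8:56 AM–6:50 PM = 9 h 54 min; less 30 min break → 9 h 24 min
Thu: 7:04 AM–4:24 PM = 9 h 20 min; less 30 min break → 8 h 50 min
Fri: 9:00 AM–4:20 PM = 7 h 20 min; less 30 min break → 6 h 50 min
Sat: 8:49 AM–6:53 PM = 10 h 4 min; less 30 min break → 9 h 34 min
Sun: 9:21 AM–4:34 PM = 7 h 13 min; less 30 min break → 6 h 43 min
Total worked: 52 h 39 min = 52.65 h.
Threshold 37.5 h → overtime 15 h 9 min, regular 37 h 30 min.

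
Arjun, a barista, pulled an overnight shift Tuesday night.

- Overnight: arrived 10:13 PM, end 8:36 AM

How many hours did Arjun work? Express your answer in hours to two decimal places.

Overnight: 10:13 PM → midnight = 1 h 47 min; midnight → 8:36 AM = 8 h 36 min; span 10 h 23 min

10.38 hours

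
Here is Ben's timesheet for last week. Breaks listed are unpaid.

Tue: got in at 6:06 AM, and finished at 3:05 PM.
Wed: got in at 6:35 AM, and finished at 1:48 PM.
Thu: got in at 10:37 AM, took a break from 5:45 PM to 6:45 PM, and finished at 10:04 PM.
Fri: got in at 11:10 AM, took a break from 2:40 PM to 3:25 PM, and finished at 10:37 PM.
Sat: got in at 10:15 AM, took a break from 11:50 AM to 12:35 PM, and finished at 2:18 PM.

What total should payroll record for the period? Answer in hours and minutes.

Tue: 6:06 AM–3:05 PM = 8 h 59 min
Wed: 6:35 AM–1:48 PM = 7 h 13 min
Thu: 10:37 AM–10:04 PM = 11 h 27 min; less 60 min break → 10 h 27 min
Fri: 11:10 AM–10:37 PM = 11 h 27 min; less 45 min break → 10 h 42 min
Sat: 10:15 AM–2:18 PM = 4 h 3 min; less 45 min break → 3 h 18 min
Total: 8 h 59 min + 7 h 13 min + 10 h 27 min + 10 h 42 min + 3 h 18 min = 40 h 39 min.

40 h 39 min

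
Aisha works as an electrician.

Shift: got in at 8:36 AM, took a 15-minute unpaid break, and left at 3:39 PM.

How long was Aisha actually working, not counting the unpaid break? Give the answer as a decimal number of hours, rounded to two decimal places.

6.80 hours

Shift: 8:36 AM–3:39 PM = 7 h 3 min; less 15 min break → 6 h 48 min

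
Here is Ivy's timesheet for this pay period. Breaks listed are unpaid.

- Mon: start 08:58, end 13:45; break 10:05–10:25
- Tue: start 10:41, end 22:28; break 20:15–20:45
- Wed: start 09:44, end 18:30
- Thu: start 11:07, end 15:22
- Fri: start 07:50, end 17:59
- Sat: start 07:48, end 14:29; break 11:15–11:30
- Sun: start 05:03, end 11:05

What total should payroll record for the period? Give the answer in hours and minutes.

Mon: 08:58–13:45 = 4 h 47 min; less 20 min break → 4 h 27 min
Tue: 10:41–22:28 = 11 h 47 min; less 30 min break → 11 h 17 min
Wed: 09:44–18:30 = 8 h 46 min
Thu: 11:07–15:22 = 4 h 15 min
Fri: 07:50–17:59 = 10 h 9 min
Sat: 07:48–14:29 = 6 h 41 min; less 15 min break → 6 h 26 min
Sun: 05:03–11:05 = 6 h 2 min
Total: 4 h 27 min + 11 h 17 min + 8 h 46 min + 4 h 15 min + 10 h 9 min + 6 h 26 min + 6 h 2 min = 51 h 22 min.

51 h 22 min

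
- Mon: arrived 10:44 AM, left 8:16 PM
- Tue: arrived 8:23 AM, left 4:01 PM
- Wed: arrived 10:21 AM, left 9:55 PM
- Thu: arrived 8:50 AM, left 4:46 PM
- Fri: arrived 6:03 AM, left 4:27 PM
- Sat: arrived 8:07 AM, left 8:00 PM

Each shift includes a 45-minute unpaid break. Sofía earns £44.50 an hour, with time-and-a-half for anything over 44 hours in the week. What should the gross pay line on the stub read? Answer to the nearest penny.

Mon: 10:44 AM–8:16 PM = 9 h 32 min; less 45 min break → 8 h 47 min
Tue: 8:23 AM–4:01 PM = 7 h 38 min; less 45 min break → 6 h 53 min
Wed: 10:21 AM–9:55 PM = 11 h 34 min; less 45 min break → 10 h 49 min
Thu: 8:50 AM–4:46 PM = 7 h 56 min; less 45 min break → 7 h 11 min
Fri: 6:03 AM–4:27 PM = 10 h 24 min; less 45 min break → 9 h 39 min
Sat: 8:07 AM–8:00 PM = 11 h 53 min; less 45 min break → 11 h 8 min
Total worked: 54 h 27 min = 3267 min.
Regular 44 h 0 min = 2640 min at £44.50/h; overtime 10 h 27 min = 627 min at £66.75/h.
Pay = (2640 × £44.50 + 627 × £66.75) ÷ 60 = £2655.54.

£2655.54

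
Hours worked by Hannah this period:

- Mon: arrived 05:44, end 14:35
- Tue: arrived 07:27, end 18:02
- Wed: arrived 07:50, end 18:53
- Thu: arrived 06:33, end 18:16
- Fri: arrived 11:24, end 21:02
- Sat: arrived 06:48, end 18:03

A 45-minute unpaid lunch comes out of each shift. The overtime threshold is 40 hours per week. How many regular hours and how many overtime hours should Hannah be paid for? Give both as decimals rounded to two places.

Regular 40.00 hours, overtime 18.58 hours

Mon: 05:44–14:35 = 8 h 51 min; less 45 min break → 8 h 6 min
Tue: 07:27–18:02 = 10 h 35 min; less 45 min break → 9 h 50 min
Wed: 07:50–18:53 = 11 h 3 min; less 45 min break → 10 h 18 min
Thu: 06:33–18:16 = 11 h 43 min; less 45 min break → 10 h 58 min
Fri: 11:24–21:02 = 9 h 38 min; less 45 min break → 8 h 53 min
Sat: 06:48–18:03 = 11 h 15 min; less 45 min break → 10 h 30 min
Total worked: 58 h 35 min = 58.58 h.
Threshold 40 h → overtime 18 h 35 min, regular 40 h 0 min.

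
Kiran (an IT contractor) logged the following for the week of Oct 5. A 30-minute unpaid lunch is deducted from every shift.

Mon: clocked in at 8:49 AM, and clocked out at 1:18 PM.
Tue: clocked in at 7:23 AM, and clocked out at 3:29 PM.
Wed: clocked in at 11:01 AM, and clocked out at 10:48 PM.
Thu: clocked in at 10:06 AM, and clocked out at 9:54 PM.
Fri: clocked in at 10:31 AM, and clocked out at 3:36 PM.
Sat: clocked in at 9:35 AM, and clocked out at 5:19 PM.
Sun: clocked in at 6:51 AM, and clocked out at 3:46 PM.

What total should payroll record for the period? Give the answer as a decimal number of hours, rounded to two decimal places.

54.40 hours

Mon: 8:49 AM–1:18 PM = 4 h 29 min; less 30 min break → 3 h 59 min
Tue: 7:23 AM–3:29 PM = 8 h 6 min; less 30 min break → 7 h 36 min
Wed: 11:01 AM–10:48 PM = 11 h 47 min; less 30 min break → 11 h 17 min
Thu: 10:06 AM–9:54 PM = 11 h 48 min; less 30 min break → 11 h 18 min
Fri: 10:31 AM–3:36 PM = 5 h 5 min; less 30 min break → 4 h 35 min
Sat: 9:35 AM–5:19 PM = 7 h 44 min; less 30 min break → 7 h 14 min
Sun: 6:51 AM–3:46 PM = 8 h 55 min; less 30 min break → 8 h 25 min
Total: 3 h 59 min + 7 h 36 min + 11 h 17 min + 11 h 18 min + 4 h 35 min + 7 h 14 min + 8 h 25 min = 54 h 24 min.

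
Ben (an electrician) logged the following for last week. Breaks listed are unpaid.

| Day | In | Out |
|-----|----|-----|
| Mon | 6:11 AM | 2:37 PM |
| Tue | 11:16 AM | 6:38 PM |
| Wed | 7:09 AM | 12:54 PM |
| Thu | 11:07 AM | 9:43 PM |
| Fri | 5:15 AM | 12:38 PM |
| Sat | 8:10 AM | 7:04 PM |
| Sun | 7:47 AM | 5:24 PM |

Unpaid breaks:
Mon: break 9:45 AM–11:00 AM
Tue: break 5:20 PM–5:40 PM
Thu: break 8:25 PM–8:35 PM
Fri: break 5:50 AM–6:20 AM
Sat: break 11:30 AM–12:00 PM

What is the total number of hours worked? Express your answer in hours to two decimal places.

Mon: 6:11 AM–2:37 PM = 8 h 26 min; less 75 min break → 7 h 11 min
Tue: 11:16 AM–6:38 PM = 7 h 22 min; less 20 min break → 7 h 2 min
Wed: 7:09 AM–12:54 PM = 5 h 45 min
Thu: 11:07 AM–9:43 PM = 10 h 36 min; less 10 min break → 10 h 26 min
Fri: 5:15 AM–12:38 PM = 7 h 23 min; less 30 min break → 6 h 53 min
Sat: 8:10 AM–7:04 PM = 10 h 54 min; less 30 min break → 10 h 24 min
Sun: 7:47 AM–5:24 PM = 9 h 37 min
Total: 7 h 11 min + 7 h 2 min + 5 h 45 min + 10 h 26 min + 6 h 53 min + 10 h 24 min + 9 h 37 min = 57 h 18 min.

57.30 hours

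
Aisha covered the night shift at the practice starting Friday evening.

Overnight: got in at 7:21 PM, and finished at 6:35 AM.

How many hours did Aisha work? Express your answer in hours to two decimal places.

Overnight: 7:21 PM → midnight = 4 h 39 min; midnight → 6:35 AM = 6 h 35 min; span 11 h 14 min

11.23 hours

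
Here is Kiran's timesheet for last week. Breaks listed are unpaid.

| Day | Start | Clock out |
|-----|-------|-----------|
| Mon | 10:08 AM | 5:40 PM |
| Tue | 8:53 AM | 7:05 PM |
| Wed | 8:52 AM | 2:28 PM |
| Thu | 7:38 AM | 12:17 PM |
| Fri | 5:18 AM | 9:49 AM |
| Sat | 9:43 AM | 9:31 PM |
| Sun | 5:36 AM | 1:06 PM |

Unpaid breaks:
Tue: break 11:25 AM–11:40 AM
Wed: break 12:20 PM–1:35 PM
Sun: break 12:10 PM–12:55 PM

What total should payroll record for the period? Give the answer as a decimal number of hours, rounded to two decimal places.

49.55 hours

Mon: 10:08 AM–5:40 PM = 7 h 32 min
Tue: 8:53 AM–7:05 PM = 10 h 12 min; less 15 min break → 9 h 57 min
Wed: 8:52 AM–2:28 PM = 5 h 36 min; less 75 min break → 4 h 21 min
Thu: 7:38 AM–12:17 PM = 4 h 39 min
Fri: 5:18 AM–9:49 AM = 4 h 31 min
Sat: 9:43 AM–9:31 PM = 11 h 48 min
Sun: 5:36 AM–1:06 PM = 7 h 30 min; less 45 min break → 6 h 45 min
Total: 7 h 32 min + 9 h 57 min + 4 h 21 min + 4 h 39 min + 4 h 31 min + 11 h 48 min + 6 h 45 min = 49 h 33 min.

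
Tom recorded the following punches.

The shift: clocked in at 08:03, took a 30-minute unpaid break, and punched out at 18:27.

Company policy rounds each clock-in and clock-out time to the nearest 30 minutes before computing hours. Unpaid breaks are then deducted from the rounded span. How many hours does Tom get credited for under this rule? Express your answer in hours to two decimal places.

The shift: in 08:03→08:00, out 18:27→18:30; 10 h 30 min − 30 min = 10 h 0 min

10.00 hours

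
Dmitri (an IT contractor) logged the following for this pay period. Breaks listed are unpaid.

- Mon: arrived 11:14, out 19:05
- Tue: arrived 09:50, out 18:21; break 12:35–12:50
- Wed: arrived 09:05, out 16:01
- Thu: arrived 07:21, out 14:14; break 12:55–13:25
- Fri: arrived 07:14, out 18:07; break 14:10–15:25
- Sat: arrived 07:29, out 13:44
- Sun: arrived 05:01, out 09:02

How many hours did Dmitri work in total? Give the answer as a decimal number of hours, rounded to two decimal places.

Mon: 11:14–19:05 = 7 h 51 min
Tue: 09:50–18:21 = 8 h 31 min; less 15 min break → 8 h 16 min
Wed: 09:05–16:01 = 6 h 56 min
Thu: 07:21–14:14 = 6 h 53 min; less 30 min break → 6 h 23 min
Fri: 07:14–18:07 = 10 h 53 min; less 75 min break → 9 h 38 min
Sat: 07:29–13:44 = 6 h 15 min
Sun: 05:01–09:02 = 4 h 1 min
Total: 7 h 51 min + 8 h 16 min + 6 h 56 min + 6 h 23 min + 9 h 38 min + 6 h 15 min + 4 h 1 min = 49 h 20 min.

49.33 hours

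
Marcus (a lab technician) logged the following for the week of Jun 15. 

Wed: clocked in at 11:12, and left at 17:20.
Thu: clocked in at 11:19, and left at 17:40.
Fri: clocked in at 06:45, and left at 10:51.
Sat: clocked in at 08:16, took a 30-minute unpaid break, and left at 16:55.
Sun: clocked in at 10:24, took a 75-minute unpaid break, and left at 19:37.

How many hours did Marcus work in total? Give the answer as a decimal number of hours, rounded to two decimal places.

Wed: 11:12–17:20 = 6 h 8 min
Thu: 11:19–17:40 = 6 h 21 min
Fri: 06:45–10:51 = 4 h 6 min
Sat: 08:16–16:55 = 8 h 39 min; less 30 min break → 8 h 9 min
Sun: 10:24–19:37 = 9 h 13 min; less 75 min break → 7 h 58 min
Total: 6 h 8 min + 6 h 21 min + 4 h 6 min + 8 h 9 min + 7 h 58 min = 32 h 42 min.

32.70 hours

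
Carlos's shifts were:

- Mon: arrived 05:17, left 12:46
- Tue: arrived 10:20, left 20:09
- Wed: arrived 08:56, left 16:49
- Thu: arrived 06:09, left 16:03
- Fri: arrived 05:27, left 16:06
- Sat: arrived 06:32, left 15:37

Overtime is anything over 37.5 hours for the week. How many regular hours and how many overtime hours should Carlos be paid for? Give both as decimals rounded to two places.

Mon: 05:17–12:46 = 7 h 29 min
Tue: 10:20–20:09 = 9 h 49 min
Wed: 08:56–16:49 = 7 h 53 min
Thu: 06:09–16:03 = 9 h 54 min
Fri: 05:27–16:06 = 10 h 39 min
Sat: 06:32–15:37 = 9 h 5 min
Total worked: 54 h 49 min = 54.82 h.
Threshold 37.5 h → overtime 17 h 19 min, regular 37 h 30 min.

Regular 37.50 hours, overtime 17.32 hours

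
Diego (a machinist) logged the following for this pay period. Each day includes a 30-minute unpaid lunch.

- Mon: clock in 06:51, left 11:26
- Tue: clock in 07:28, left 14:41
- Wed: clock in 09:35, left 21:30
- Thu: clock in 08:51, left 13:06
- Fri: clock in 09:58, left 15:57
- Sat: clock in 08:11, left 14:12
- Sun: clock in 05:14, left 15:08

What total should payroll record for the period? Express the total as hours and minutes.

46 h 22 min

Mon: 06:51–11:26 = 4 h 35 min; less 30 min break → 4 h 5 min
Tue: 07:28–14:41 = 7 h 13 min; less 30 min break → 6 h 43 min
Wed: 09:35–21:30 = 11 h 55 min; less 30 min break → 11 h 25 min
Thu: 08:51–13:06 = 4 h 15 min; less 30 min break → 3 h 45 min
Fri: 09:58–15:57 = 5 h 59 min; less 30 min break → 5 h 29 min
Sat: 08:11–14:12 = 6 h 1 min; less 30 min break → 5 h 31 min
Sun: 05:14–15:08 = 9 h 54 min; less 30 min break → 9 h 24 min
Total: 4 h 5 min + 6 h 43 min + 11 h 25 min + 3 h 45 min + 5 h 29 min + 5 h 31 min + 9 h 24 min = 46 h 22 min.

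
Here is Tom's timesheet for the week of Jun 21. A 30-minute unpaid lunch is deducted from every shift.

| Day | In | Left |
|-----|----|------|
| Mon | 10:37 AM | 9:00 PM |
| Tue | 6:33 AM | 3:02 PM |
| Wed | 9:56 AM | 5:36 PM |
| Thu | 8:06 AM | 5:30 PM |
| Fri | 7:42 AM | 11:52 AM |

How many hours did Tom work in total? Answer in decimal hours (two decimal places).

Mon: 10:37 AM–9:00 PM = 10 h 23 min; less 30 min break → 9 h 53 min
Tue: 6:33 AM–3:02 PM = 8 h 29 min; less 30 min break → 7 h 59 min
Wed: 9:56 AM–5:36 PM = 7 h 40 min; less 30 min break → 7 h 10 min
Thu: 8:06 AM–5:30 PM = 9 h 24 min; less 30 min break → 8 h 54 min
Fri: 7:42 AM–11:52 AM = 4 h 10 min; less 30 min break → 3 h 40 min
Total: 9 h 53 min + 7 h 59 min + 7 h 10 min + 8 h 54 min + 3 h 40 min = 37 h 36 min.

37.60 hours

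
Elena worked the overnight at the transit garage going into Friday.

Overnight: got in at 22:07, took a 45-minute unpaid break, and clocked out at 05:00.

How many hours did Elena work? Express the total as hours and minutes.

6 h 8 min

Overnight: 22:07 → midnight = 1 h 53 min; midnight → 05:00 = 5 h 0 min; span 6 h 53 min; less 45 min break → 6 h 8 min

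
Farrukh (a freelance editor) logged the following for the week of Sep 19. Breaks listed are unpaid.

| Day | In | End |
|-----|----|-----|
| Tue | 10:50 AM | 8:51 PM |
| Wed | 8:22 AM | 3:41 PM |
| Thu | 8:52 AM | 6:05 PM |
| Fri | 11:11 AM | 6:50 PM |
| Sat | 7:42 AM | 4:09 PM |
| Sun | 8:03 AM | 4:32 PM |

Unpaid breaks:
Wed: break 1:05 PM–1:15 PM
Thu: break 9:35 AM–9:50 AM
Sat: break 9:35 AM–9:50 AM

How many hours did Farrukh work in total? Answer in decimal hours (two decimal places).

50.47 hours

Tue: 10:50 AM–8:51 PM = 10 h 1 min
Wed: 8:22 AM–3:41 PM = 7 h 19 min; less 10 min break → 7 h 9 min
Thu: 8:52 AM–6:05 PM = 9 h 13 min; less 15 min break → 8 h 58 min
Fri: 11:11 AM–6:50 PM = 7 h 39 min
Sat: 7:42 AM–4:09 PM = 8 h 27 min; less 15 min break → 8 h 12 min
Sun: 8:03 AM–4:32 PM = 8 h 29 min
Total: 10 h 1 min + 7 h 9 min + 8 h 58 min + 7 h 39 min + 8 h 12 min + 8 h 29 min = 50 h 28 min.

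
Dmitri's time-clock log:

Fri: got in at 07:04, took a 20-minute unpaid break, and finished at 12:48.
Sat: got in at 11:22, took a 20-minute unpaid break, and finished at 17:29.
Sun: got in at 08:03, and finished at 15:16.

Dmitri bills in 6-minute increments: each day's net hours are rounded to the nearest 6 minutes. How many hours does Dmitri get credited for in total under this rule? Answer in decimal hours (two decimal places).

Fri: 07:04–12:48 = 5 h 44 min − 20 min = 5 h 24 min → rounds to 5 h 24 min
Sat: 11:22–17:29 = 6 h 7 min − 20 min = 5 h 47 min → rounds to 5 h 48 min
Sun: 08:03–15:16 = 7 h 13 min → rounds to 7 h 12 min
Total credited: 18 h 24 min.

18.40 hours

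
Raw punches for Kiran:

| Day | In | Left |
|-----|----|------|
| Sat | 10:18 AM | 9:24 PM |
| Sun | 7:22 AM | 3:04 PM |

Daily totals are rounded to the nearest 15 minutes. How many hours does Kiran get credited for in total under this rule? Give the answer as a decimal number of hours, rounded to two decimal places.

18.75 hours

Sat: 10:18 AM–9:24 PM = 11 h 6 min → rounds to 11 h 0 min
Sun: 7:22 AM–3:04 PM = 7 h 42 min → rounds to 7 h 45 min
Total credited: 18 h 45 min.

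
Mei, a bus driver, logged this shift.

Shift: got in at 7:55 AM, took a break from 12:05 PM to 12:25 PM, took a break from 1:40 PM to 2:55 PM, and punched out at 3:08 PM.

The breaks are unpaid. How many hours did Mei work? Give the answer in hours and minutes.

Shift: 7:55 AM–3:08 PM = 7 h 13 min; less 95 min break → 5 h 38 min

5 h 38 min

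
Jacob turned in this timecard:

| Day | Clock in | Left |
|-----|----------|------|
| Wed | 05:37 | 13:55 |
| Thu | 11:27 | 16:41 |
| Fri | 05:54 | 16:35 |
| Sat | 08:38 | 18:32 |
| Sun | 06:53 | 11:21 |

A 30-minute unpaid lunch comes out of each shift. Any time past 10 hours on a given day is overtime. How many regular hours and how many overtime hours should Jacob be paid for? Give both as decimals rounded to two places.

Regular 35.90 hours, overtime 0.18 hours

Wed: 05:37–13:55 = 8 h 18 min; less 30 min break → 7 h 48 min
Thu: 11:27–16:41 = 5 h 14 min; less 30 min break → 4 h 44 min
Fri: 05:54–16:35 = 10 h 41 min; less 30 min break → 10 h 11 min
Sat: 08:38–18:32 = 9 h 54 min; less 30 min break → 9 h 24 min
Sun: 06:53–11:21 = 4 h 28 min; less 30 min break → 3 h 58 min
Wed reg 7 h 48 min / OT 0 h 0 min; Thu reg 4 h 44 min / OT 0 h 0 min; Fri reg 10 h 0 min / OT 0 h 11 min; Sat reg 9 h 24 min / OT 0 h 0 min; Sun reg 3 h 58 min / OT 0 h 0 min.
Totals: regular 35 h 54 min, overtime 0 h 11 min.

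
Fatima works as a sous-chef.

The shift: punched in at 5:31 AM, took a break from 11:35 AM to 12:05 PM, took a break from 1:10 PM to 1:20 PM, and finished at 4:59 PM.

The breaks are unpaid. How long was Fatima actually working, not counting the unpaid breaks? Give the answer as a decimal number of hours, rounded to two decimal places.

10.80 hours

The shift: 5:31 AM–4:59 PM = 11 h 28 min; less 40 min break → 10 h 48 min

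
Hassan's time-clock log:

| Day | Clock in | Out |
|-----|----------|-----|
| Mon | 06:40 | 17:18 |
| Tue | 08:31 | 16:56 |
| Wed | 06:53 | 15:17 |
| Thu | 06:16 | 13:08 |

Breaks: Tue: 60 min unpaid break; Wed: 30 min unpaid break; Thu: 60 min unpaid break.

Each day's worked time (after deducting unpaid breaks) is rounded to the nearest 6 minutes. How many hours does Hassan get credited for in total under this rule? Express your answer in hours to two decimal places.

31.80 hours

Mon: 06:40–17:18 = 10 h 38 min → rounds to 10 h 36 min
Tue: 08:31–16:56 = 8 h 25 min − 60 min = 7 h 25 min → rounds to 7 h 24 min
Wed: 06:53–15:17 = 8 h 24 min − 30 min = 7 h 54 min → rounds to 7 h 54 min
Thu: 06:16–13:08 = 6 h 52 min − 60 min = 5 h 52 min → rounds to 5 h 54 min
Total credited: 31 h 48 min.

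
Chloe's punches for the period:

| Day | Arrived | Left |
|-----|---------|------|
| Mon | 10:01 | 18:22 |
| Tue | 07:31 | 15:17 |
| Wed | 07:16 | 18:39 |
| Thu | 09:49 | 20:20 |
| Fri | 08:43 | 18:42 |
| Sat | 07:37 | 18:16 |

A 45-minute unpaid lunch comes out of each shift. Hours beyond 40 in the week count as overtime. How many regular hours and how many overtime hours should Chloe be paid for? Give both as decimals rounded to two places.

Regular 40.00 hours, overtime 14.15 hours

Mon: 10:01–18:22 = 8 h 21 min; less 45 min break → 7 h 36 min
Tue: 07:31–15:17 = 7 h 46 min; less 45 min break → 7 h 1 min
Wed: 07:16–18:39 = 11 h 23 min; less 45 min break → 10 h 38 min
Thu: 09:49–20:20 = 10 h 31 min; less 45 min break → 9 h 46 min
Fri: 08:43–18:42 = 9 h 59 min; less 45 min break → 9 h 14 min
Sat: 07:37–18:16 = 10 h 39 min; less 45 min break → 9 h 54 min
Total worked: 54 h 9 min = 54.15 h.
Threshold 40 h → overtime 14 h 9 min, regular 40 h 0 min.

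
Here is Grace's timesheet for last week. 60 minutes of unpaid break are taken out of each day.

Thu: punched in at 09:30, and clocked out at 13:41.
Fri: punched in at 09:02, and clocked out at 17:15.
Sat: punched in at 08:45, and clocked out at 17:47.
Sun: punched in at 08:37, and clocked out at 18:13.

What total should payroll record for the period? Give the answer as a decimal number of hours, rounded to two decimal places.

Thu: 09:30–13:41 = 4 h 11 min; less 60 min break → 3 h 11 min
Fri: 09:02–17:15 = 8 h 13 min; less 60 min break → 7 h 13 min
Sat: 08:45–17:47 = 9 h 2 min; less 60 min break → 8 h 2 min
Sun: 08:37–18:13 = 9 h 36 min; less 60 min break → 8 h 36 min
Total: 3 h 11 min + 7 h 13 min + 8 h 2 min + 8 h 36 min = 27 h 2 min.

27.03 hours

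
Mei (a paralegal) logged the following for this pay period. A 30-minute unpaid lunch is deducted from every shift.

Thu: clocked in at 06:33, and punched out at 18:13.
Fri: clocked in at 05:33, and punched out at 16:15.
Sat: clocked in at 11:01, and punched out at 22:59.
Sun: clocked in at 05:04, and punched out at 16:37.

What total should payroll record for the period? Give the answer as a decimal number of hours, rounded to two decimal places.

43.88 hours

Thu: 06:33–18:13 = 11 h 40 min; less 30 min break → 11 h 10 min
Fri: 05:33–16:15 = 10 h 42 min; less 30 min break → 10 h 12 min
Sat: 11:01–22:59 = 11 h 58 min; less 30 min break → 11 h 28 min
Sun: 05:04–16:37 = 11 h 33 min; less 30 min break → 11 h 3 min
Total: 11 h 10 min + 10 h 12 min + 11 h 28 min + 11 h 3 min = 43 h 53 min.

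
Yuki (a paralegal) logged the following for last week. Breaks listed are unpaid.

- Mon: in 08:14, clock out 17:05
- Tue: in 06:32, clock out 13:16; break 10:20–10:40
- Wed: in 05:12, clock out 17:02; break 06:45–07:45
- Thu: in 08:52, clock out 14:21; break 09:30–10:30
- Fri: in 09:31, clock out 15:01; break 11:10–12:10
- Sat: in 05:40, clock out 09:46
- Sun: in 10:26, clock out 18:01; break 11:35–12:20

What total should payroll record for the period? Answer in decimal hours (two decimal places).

Mon: 08:14–17:05 = 8 h 51 min
Tue: 06:32–13:16 = 6 h 44 min; less 20 min break → 6 h 24 min
Wed: 05:12–17:02 = 11 h 50 min; less 60 min break → 10 h 50 min
Thu: 08:52–14:21 = 5 h 29 min; less 60 min break → 4 h 29 min
Fri: 09:31–15:01 = 5 h 30 min; less 60 min break → 4 h 30 min
Sat: 05:40–09:46 = 4 h 6 min
Sun: 10:26–18:01 = 7 h 35 min; less 45 min break → 6 h 50 min
Total: 8 h 51 min + 6 h 24 min + 10 h 50 min + 4 h 29 min + 4 h 30 min + 4 h 6 min + 6 h 50 min = 46 h 0 min.

46.00 hours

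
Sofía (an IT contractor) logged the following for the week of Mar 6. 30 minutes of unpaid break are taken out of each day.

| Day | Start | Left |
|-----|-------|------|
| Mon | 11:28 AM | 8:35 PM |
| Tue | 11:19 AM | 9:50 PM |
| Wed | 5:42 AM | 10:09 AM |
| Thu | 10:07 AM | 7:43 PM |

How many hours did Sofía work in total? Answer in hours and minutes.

31 h 41 min

Mon: 11:28 AM–8:35 PM = 9 h 7 min; less 30 min break → 8 h 37 min
Tue: 11:19 AM–9:50 PM = 10 h 31 min; less 30 min break → 10 h 1 min
Wed: 5:42 AM–10:09 AM = 4 h 27 min; less 30 min break → 3 h 57 min
Thu: 10:07 AM–7:43 PM = 9 h 36 min; less 30 min break → 9 h 6 min
Total: 8 h 37 min + 10 h 1 min + 3 h 57 min + 9 h 6 min = 31 h 41 min.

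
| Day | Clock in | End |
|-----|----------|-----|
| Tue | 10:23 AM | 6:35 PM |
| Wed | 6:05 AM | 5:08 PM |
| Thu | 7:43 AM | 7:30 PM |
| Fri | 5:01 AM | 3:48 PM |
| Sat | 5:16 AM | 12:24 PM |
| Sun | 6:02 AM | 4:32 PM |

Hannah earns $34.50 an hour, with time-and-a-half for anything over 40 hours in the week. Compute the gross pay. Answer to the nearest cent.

$2386.54

Tue: 10:23 AM–6:35 PM = 8 h 12 min
Wed: 6:05 AM–5:08 PM = 11 h 3 min
Thu: 7:43 AM–7:30 PM = 11 h 47 min
Fri: 5:01 AM–3:48 PM = 10 h 47 min
Sat: 5:16 AM–12:24 PM = 7 h 8 min
Sun: 6:02 AM–4:32 PM = 10 h 30 min
Total worked: 59 h 27 min = 3567 min.
Regular 40 h 0 min = 2400 min at $34.50/h; overtime 19 h 27 min = 1167 min at $51.75/h.
Pay = (2400 × $34.50 + 1167 × $51.75) ÷ 60 = $2386.54.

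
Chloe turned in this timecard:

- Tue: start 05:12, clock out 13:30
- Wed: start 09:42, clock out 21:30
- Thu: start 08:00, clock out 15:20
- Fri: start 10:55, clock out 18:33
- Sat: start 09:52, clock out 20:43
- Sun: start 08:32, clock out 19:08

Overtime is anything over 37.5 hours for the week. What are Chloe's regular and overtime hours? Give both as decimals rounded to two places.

Regular 37.50 hours, overtime 19.02 hours

Tue: 05:12–13:30 = 8 h 18 min
Wed: 09:42–21:30 = 11 h 48 min
Thu: 08:00–15:20 = 7 h 20 min
Fri: 10:55–18:33 = 7 h 38 min
Sat: 09:52–20:43 = 10 h 51 min
Sun: 08:32–19:08 = 10 h 36 min
Total worked: 56 h 31 min = 56.52 h.
Threshold 37.5 h → overtime 19 h 1 min, regular 37 h 30 min.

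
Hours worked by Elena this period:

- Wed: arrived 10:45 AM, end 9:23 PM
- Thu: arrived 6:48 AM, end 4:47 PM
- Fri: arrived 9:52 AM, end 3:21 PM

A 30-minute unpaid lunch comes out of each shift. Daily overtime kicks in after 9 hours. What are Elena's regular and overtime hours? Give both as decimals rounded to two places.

Regular 22.98 hours, overtime 1.62 hours

Wed: 10:45 AM–9:23 PM = 10 h 38 min; less 30 min break → 10 h 8 min
Thu: 6:48 AM–4:47 PM = 9 h 59 min; less 30 min break → 9 h 29 min
Fri: 9:52 AM–3:21 PM = 5 h 29 min; less 30 min break → 4 h 59 min
Wed reg 9 h 0 min / OT 1 h 8 min; Thu reg 9 h 0 min / OT 0 h 29 min; Fri reg 4 h 59 min / OT 0 h 0 min.
Totals: regular 22 h 59 min, overtime 1 h 37 min.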